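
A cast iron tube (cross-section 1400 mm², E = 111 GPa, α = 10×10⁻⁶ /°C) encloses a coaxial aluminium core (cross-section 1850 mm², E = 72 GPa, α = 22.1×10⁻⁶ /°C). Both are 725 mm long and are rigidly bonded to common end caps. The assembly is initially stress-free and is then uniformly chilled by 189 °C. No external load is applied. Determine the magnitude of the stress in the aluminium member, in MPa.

σ ≈ 88.7 MPa (tensile)

The aluminium has the larger α, so on cooling it would change length more than the cast iron if both were free. The rigid plates force a common final length, so the aluminium is put into tension and the cast iron into compression, with equal and opposite forces P (no external load).
Setting the final lengths equal and cancelling L: (α₁ − α₂)ΔT = P/(A₁E₁) + P/(A₂E₂).
|α₁ − α₂|·ΔT = 12.1×10⁻⁶ × 189 = 0.002287.
1/(A₁E₁) + 1/(A₂E₂) = 1/(1400×111×10³) + 1/(1850×72×10³) = 1.394×10⁻⁸ N⁻¹.
P = 0.002287 / 1.394×10⁻⁸ = 164000 N = 164 kN.
σ_{aluminium} = P/A₂ = 164000/1850 = 88.66 MPa, tensile.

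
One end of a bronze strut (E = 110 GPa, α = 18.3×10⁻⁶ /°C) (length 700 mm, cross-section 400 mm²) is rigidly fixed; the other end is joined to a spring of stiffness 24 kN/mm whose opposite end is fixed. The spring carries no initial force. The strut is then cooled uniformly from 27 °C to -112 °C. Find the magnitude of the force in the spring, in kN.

P ≈ 30.9 kN

Free thermal contraction: δ_free = αΔT L = 18.3×10⁻⁶ × 139 × 700 = 1.781 mm.
With a force P in the spring, the elastic change of the strut is PL/(AE) and that of the spring is P/k; compatibility requires their sum to equal δ_free.
So P = δ_free / [L/(AE) + 1/k] = 1.781 / [ 700/(400×110×10³) + 1/(24×10³) ].
P = 1.781 / 5.758×10⁻⁵ = 30930 N.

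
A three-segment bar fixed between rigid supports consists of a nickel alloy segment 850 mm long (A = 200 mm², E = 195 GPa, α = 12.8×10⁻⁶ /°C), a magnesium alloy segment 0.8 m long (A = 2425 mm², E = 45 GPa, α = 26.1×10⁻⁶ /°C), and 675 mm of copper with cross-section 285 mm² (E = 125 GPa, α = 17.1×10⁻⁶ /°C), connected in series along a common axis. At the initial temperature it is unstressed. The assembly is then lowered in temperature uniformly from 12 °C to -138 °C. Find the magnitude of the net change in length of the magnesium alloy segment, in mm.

|ΔL| ≈ 2.14 mm

If the supports were absent, the total length change would be Σ αᵢΔT Lᵢ = 12.8×10⁻⁶×150×850 + 26.1×10⁻⁶×150×800 + 17.1×10⁻⁶×150×675 = 6.495 mm.
The rigid supports impose zero overall length change; the single axial force P common to all segments must satisfy P Σ Lᵢ/(AᵢEᵢ) = δ_free.
The series flexibility is Σ Lᵢ/(AᵢEᵢ) = 850/(200×195×10³) + 800/(2425×45×10³) + 675/(285×125×10³) = 4.807×10⁻⁵ mm/N.
Hence P = δ_free / Σ(L/AE) = 6.495/4.807×10⁻⁵ = 135.1 kN (tensile).
For the magnesium alloy segment, free thermal change = 26.1×10⁻⁶×150×800 = 3.132 mm and elastic change from P = 135100×800/(2425×45×10³) = 0.9905 mm; these oppose, so the net change is 2.14 mm (segment shortens).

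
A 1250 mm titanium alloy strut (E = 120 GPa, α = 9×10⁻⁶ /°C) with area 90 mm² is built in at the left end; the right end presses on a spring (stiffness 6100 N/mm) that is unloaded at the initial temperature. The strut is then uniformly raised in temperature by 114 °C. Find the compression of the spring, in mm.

The unrestrained thermal change is αΔT L = 9×10⁻⁶ × 114 × 1250 = 1.282 mm.
Let P be the compressive force at the spring. The strut shortens elastically by PL/(AE) and the spring compresses by P/k; together these equal δ_free.
So P = δ_free / [L/(AE) + 1/k] = 1.282 / [ 1250/(90×120×10³) + 1/(6100) ].
P = 1.282 / 0.0002797 = 4586 N.
Spring compression = P/k = 4586/(6100) = 0.7518 mm.

δ ≈ 0.752 mm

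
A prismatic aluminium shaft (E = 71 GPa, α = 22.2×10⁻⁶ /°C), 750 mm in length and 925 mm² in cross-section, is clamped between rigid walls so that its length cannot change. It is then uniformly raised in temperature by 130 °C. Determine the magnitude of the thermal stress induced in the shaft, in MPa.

σ ≈ 205 MPa (compressive)

The supports are rigid, so the total axial strain is zero. The restrained thermal strain is ε = αΔT = 22.2×10⁻⁶ × 130 = 2886×10⁻⁶.
The stress required to suppress this strain is σ = Eε = 71×10³ × 2886×10⁻⁶ = 204.9 MPa, compressive since the shaft is trying to expand.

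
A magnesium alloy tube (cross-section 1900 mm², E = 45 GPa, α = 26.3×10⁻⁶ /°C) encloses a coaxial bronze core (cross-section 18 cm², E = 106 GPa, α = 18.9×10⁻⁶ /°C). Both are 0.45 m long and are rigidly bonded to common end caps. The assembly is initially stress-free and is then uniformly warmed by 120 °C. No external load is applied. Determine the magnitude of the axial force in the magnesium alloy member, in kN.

The magnesium alloy has the larger α, so on heating it would change length more than the bronze if both were free. The rigid plates force a common final length, so the magnesium alloy is put into compression and the bronze into tension, with equal and opposite forces P (no external load).
Equating the net (thermal + elastic) strains gives |α₁ − α₂|·ΔT = P·[1/(A₁E₁) + 1/(A₂E₂)].
|α₁ − α₂|·ΔT = 7.4×10⁻⁶ × 120 = 0.000888.
1/(A₁E₁) + 1/(A₂E₂) = 1/(1900×45×10³) + 1/(1800×106×10³) = 1.694×10⁻⁸ N⁻¹.
So P = 0.000888 / 1.694×10⁻⁸ = 52.43 kN.

P ≈ 52.4 kN (compressive in the magnesium alloy)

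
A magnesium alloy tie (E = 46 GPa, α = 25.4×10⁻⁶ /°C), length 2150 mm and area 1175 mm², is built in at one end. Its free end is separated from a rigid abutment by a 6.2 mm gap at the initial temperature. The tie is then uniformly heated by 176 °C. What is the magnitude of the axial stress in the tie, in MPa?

If the wall were absent the tie would grow by αΔT L = 25.4×10⁻⁶ × 176 × 2150 = 9.611 mm.
This exceeds the 6.2 mm gap, so the wall pushes back. The portion of expansion that must be recovered elastically is δ_free − gap = 9.611 − 6.2 = 3.411 mm.
So σ = E(δ_free − g)/L = 46×10³ × 3.411/2150 = 72.99 MPa.

σ ≈ 73 MPa (compressive)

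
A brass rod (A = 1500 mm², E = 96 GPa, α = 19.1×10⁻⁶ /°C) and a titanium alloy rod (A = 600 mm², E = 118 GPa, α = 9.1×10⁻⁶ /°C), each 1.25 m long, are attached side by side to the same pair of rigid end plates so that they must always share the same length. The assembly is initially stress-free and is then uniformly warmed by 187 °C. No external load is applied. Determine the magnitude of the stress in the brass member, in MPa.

Both members must finish at the same length. With the larger α, the brass tends to over-expand; the plates restrain it, putting the brass in compression and the titanium alloy in tension. With no external load the two internal forces are equal and opposite, magnitude P.
Compatibility of the two members (thermal + elastic change equal): (α₁ − α₂)ΔT = P·[1/(A₁E₁) + 1/(A₂E₂)].
|α₁ − α₂|·ΔT = 10×10⁻⁶ × 187 = 0.00187.
1/(A₁E₁) + 1/(A₂E₂) = 1/(1500×96×10³) + 1/(600×118×10³) = 2.107×10⁻⁸ N⁻¹.
P = 0.00187 / 2.107×10⁻⁸ = 88760 N = 88.76 kN.
σ_{brass} = P/A₁ = 88760/1500 = 59.17 MPa, compressive.

σ ≈ 59.2 MPa (compressive)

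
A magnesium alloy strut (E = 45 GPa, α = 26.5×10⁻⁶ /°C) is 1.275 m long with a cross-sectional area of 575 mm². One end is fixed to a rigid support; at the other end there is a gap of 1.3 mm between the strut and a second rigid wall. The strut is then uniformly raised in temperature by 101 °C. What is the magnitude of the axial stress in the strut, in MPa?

Free thermal elongation = αΔT L = 26.5×10⁻⁶ × 101 × 1275 = 3.413 mm.
The gap closes (δ_free > 1.3 mm) and the wall then resists a further 3.413 − 1.3 = 2.113 mm of expansion.
That suppressed elongation corresponds to σ = E·Δ/L = 45×10³ × 2.113/1275 = 74.56 MPa.

σ ≈ 74.6 MPa (compressive)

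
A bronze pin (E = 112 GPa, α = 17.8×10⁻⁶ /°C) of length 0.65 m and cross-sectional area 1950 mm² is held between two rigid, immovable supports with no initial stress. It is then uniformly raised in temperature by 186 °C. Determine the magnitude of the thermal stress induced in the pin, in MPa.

σ ≈ 371 MPa (compressive)

The supports are rigid, so the total axial strain is zero. The restrained thermal strain is ε = αΔT = 17.8×10⁻⁶ × 186 = 3310.8×10⁻⁶.
The stress required to suppress this strain is σ = Eε = 112×10³ × 3310.8×10⁻⁶ = 370.8 MPa, compressive since the pin is trying to expand.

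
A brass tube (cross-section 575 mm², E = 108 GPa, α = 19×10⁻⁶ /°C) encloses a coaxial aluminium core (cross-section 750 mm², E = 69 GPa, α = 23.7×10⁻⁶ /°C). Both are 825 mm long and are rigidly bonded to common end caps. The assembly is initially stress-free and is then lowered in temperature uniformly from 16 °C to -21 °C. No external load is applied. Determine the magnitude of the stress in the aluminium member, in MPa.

σ ≈ 6.54 MPa (tensile)

The aluminium has the larger α, so on cooling it would change length more than the brass if both were free. The rigid plates force a common final length, so the aluminium is put into tension and the brass into compression, with equal and opposite forces P (no external load).
Compatibility of the two members (thermal + elastic change equal): (α₁ − α₂)ΔT = P·[1/(A₁E₁) + 1/(A₂E₂)].
|α₁ − α₂|·ΔT = 4.7×10⁻⁶ × 37 = 0.0001739.
1/(A₁E₁) + 1/(A₂E₂) = 1/(575×108×10³) + 1/(750×69×10³) = 3.543×10⁻⁸ N⁻¹.
So P = 0.0001739 / 3.543×10⁻⁸ = 4.909 kN.
σ_{aluminium} = P/A₂ = 4909/750 = 6.545 MPa, tensile.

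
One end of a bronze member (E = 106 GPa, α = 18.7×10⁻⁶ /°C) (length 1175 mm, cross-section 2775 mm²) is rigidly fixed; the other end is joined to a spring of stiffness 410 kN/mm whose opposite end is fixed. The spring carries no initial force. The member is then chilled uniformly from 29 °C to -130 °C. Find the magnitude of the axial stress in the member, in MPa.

If the spring were absent the member would shorten by αΔT L = 18.7×10⁻⁶ × 159 × 1175 = 3.494 mm.
With a force P in the spring, the elastic change of the member is PL/(AE) and that of the spring is P/k; compatibility requires their sum to equal δ_free.
P [ L/(AE) + 1/k ] = δ_free → P [ 1175/(2775×106×10³) + 1/(410×10³) ] = 3.494.
P = 3.494 / 6.434×10⁻⁶ = 543000 N.
σ = P/A = 543000/2775 = 195.7 MPa.

σ ≈ 196 MPa (tensile)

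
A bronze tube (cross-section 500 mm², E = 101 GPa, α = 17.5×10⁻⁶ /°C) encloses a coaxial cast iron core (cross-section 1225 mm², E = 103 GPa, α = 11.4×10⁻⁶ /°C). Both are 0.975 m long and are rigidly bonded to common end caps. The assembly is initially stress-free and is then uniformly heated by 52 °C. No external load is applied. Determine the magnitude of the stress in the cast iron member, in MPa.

σ ≈ 9.34 MPa (tensile)

Equilibrium of a rigid end plate with no external load gives equal and opposite internal forces ±P in the two members. Since α_{bronze} > α_{cast iron}, heating drives the bronze into compression and the cast iron into tension.
Setting the final lengths equal and cancelling L: (α₁ − α₂)ΔT = P/(A₁E₁) + P/(A₂E₂).
|α₁ − α₂|·ΔT = 6.1×10⁻⁶ × 52 = 0.0003172.
1/(A₁E₁) + 1/(A₂E₂) = 1/(500×101×10³) + 1/(1225×103×10³) = 2.773×10⁻⁸ N⁻¹.
So P = 0.0003172 / 2.773×10⁻⁸ = 11.44 kN.
σ_{cast iron} = P/A₂ = 11440/1225 = 9.339 MPa, tensile.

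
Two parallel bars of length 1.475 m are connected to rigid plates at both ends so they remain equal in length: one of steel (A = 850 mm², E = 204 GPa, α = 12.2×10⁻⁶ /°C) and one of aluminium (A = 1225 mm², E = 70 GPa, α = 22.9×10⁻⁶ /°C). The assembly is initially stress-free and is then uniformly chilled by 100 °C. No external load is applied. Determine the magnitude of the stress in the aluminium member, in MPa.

The aluminium has the larger α, so on cooling it would change length more than the steel if both were free. The rigid plates force a common final length, so the aluminium is put into tension and the steel into compression, with equal and opposite forces P (no external load).
Compatibility of the two members (thermal + elastic change equal): (α₁ − α₂)ΔT = P·[1/(A₁E₁) + 1/(A₂E₂)].
|α₁ − α₂|·ΔT = 10.7×10⁻⁶ × 100 = 0.00107.
1/(A₁E₁) + 1/(A₂E₂) = 1/(850×204×10³) + 1/(1225×70×10³) = 1.743×10⁻⁸ N⁻¹.
P = 0.00107 / 1.743×10⁻⁸ = 61390 N = 61.39 kN.
σ_{aluminium} = P/A₂ = 61390/1225 = 50.12 MPa, tensile.

σ ≈ 50.1 MPa (tensile)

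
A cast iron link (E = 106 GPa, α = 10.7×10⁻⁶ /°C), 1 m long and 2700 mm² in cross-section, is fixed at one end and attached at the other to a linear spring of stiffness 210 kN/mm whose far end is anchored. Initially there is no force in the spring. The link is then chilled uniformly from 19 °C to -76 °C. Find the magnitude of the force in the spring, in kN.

P ≈ 123 kN

The unrestrained thermal change is αΔT L = 10.7×10⁻⁶ × 95 × 1000 = 1.016 mm.
Let P be the tensile force in the spring. The link extends elastically by PL/(AE) and the spring stretches by P/k; together these equal δ_free.
So P = δ_free / [L/(AE) + 1/k] = 1.016 / [ 1000/(2700×106×10³) + 1/(210×10³) ].
P = 1.016 / 8.256×10⁻⁶ = 123100 N.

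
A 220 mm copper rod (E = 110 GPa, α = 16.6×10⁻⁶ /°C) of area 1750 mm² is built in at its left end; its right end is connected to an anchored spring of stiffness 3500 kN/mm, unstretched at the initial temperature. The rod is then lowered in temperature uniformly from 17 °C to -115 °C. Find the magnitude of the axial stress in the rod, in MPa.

σ ≈ 193 MPa (tensile)

The unrestrained thermal change is αΔT L = 16.6×10⁻⁶ × 132 × 220 = 0.4821 mm.
With a force P in the spring, the elastic change of the rod is PL/(AE) and that of the spring is P/k; compatibility requires their sum to equal δ_free.
So P = δ_free / [L/(AE) + 1/k] = 0.4821 / [ 220/(1750×110×10³) + 1/(3500×10³) ].
P = 0.4821 / 1.429×10⁻⁶ = 337400 N.
σ = P/A = 337400/1750 = 192.8 MPa.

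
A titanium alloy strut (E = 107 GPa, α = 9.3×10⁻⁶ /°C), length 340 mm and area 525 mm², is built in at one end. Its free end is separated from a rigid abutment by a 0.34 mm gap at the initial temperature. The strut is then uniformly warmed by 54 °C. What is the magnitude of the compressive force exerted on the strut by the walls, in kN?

P ≈ 0 kN

Unrestrained expansion: δ_free = αΔT L = 9.3×10⁻⁶ × 54 × 340 = 0.1707 mm.
Since δ_free = 0.171 mm is less than the 0.34 mm gap, the strut never touches the wall. No axial force develops.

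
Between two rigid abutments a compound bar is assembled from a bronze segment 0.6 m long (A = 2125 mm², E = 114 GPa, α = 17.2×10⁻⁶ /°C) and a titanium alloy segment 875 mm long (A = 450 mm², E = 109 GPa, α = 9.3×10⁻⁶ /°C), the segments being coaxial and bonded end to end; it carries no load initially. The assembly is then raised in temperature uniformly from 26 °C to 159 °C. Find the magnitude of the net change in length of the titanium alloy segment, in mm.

|ΔL| ≈ 1.07 mm

If the supports were absent, the total length change would be Σ αᵢΔT Lᵢ = 17.2×10⁻⁶×133×600 + 9.3×10⁻⁶×133×875 = 2.455 mm.
The walls prevent any net length change, so an axial force P (same in every segment) develops. Compatibility: P · Σ Lᵢ/(AᵢEᵢ) = δ_free.
Σ Lᵢ/(AᵢEᵢ) = 600/(2125×114×10³) + 875/(450×109×10³) = 2.032×10⁻⁵ mm/N.
Hence P = δ_free / Σ(L/AE) = 2.455/2.032×10⁻⁵ = 120.8 kN (compressive).
For the titanium alloy segment, free thermal change = 9.3×10⁻⁶×133×875 = 1.082 mm and elastic change from P = 120800×875/(450×109×10³) = 2.156 mm; these oppose, so the net change is 1.07 mm (segment shortens).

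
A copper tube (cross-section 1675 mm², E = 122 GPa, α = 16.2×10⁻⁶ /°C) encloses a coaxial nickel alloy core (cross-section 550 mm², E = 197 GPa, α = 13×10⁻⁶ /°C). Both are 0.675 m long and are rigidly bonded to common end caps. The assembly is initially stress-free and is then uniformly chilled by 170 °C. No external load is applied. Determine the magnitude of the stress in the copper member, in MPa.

σ ≈ 23 MPa (tensile)

Equilibrium of a rigid end plate with no external load gives equal and opposite internal forces ±P in the two members. Since α_{copper} > α_{nickel alloy}, cooling drives the copper into tension and the nickel alloy into compression.
Compatibility of the two members (thermal + elastic change equal): (α₁ − α₂)ΔT = P·[1/(A₁E₁) + 1/(A₂E₂)].
|α₁ − α₂|·ΔT = 3.2×10⁻⁶ × 170 = 0.000544.
1/(A₁E₁) + 1/(A₂E₂) = 1/(1675×122×10³) + 1/(550×197×10³) = 1.412×10⁻⁸ N⁻¹.
P = 0.000544 / 1.412×10⁻⁸ = 38520 N = 38.52 kN.
σ_{copper} = P/A₁ = 38520/1675 = 23 MPa, tensile.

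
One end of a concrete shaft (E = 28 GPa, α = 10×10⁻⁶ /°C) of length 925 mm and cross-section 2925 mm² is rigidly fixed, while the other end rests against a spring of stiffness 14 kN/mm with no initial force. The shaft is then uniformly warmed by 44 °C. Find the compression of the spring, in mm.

δ ≈ 0.351 mm

Free thermal expansion: δ_free = αΔT L = 10×10⁻⁶ × 44 × 925 = 0.407 mm.
With a force P in the spring, the elastic change of the shaft is PL/(AE) and that of the spring is P/k; compatibility requires their sum to equal δ_free.
P [ L/(AE) + 1/k ] = δ_free → P [ 925/(2925×28×10³) + 1/(14×10³) ] = 0.407.
P = 0.407 / 8.272×10⁻⁵ = 4920 N.
Spring compression = P/k = 4920/(14×10³) = 0.3514 mm.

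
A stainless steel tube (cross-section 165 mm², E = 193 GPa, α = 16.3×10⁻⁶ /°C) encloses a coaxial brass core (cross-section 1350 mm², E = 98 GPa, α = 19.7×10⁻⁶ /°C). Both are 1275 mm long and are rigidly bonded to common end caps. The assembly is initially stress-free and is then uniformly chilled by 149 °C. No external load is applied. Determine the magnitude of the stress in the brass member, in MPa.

Both members must finish at the same length. With the larger α, the brass tends to over-contract; the plates restrain it, putting the brass in tension and the stainless steel in compression. With no external load the two internal forces are equal and opposite, magnitude P.
Setting the final lengths equal and cancelling L: (α₁ − α₂)ΔT = P/(A₁E₁) + P/(A₂E₂).
|α₁ − α₂|·ΔT = 3.4×10⁻⁶ × 149 = 0.0005066.
1/(A₁E₁) + 1/(A₂E₂) = 1/(165×193×10³) + 1/(1350×98×10³) = 3.896×10⁻⁸ N⁻¹.
P = 0.0005066 / 3.896×10⁻⁸ = 13000 N = 13 kN.
σ_{brass} = P/A₂ = 13000/1350 = 9.632 MPa, tensile.

σ ≈ 9.63 MPa (tensile)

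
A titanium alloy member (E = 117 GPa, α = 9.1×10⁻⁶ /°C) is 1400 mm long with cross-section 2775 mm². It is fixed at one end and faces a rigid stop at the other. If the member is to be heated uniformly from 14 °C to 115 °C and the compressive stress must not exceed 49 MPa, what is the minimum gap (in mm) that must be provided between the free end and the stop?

g ≈ 0.7 mm

Free expansion if unrestrained: δ_free = αΔT L = 9.1×10⁻⁶ × 101 × 1400 = 1.287 mm.
A stress of 49 MPa corresponds to the wall pushing the member back by σL/E = 49×1400/(117×10³) = 0.5863 mm.
So the gap has to take up the difference, g_min = δ_free − σL/E = 1.287 − 0.5863 = 0.7004 mm.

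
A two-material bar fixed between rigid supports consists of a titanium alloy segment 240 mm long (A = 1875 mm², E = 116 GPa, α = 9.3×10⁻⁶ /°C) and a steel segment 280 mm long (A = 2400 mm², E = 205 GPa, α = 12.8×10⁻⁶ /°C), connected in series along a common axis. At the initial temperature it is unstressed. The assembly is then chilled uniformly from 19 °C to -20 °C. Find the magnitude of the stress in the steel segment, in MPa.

σ ≈ 56.5 MPa (tensile)

If the supports were absent, the total length change would be Σ αᵢΔT Lᵢ = 9.3×10⁻⁶×39×240 + 12.8×10⁻⁶×39×280 = 0.2268 mm.
The walls prevent any net length change, so an axial force P (same in every segment) develops. Compatibility: P · Σ Lᵢ/(AᵢEᵢ) = δ_free.
Σ Lᵢ/(AᵢEᵢ) = 240/(1875×116×10³) + 280/(2400×205×10³) = 1.673×10⁻⁶ mm/N.
Hence P = δ_free / Σ(L/AE) = 0.2268/1.673×10⁻⁶ = 135.6 kN (tensile).
σ_{steel} = P / A = 135600 / 2400 = 56.51 MPa.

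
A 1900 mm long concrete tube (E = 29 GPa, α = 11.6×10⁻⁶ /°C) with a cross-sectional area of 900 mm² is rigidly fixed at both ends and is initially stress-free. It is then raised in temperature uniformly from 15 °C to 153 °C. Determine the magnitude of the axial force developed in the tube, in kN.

Full restraint means ε = 0, so the stress is σ = EαΔT = 29×10³ × 11.6×10⁻⁶ × 138 = 46.42 MPa.
P = AEαΔT = 900 × 29×10³ × 11.6×10⁻⁶ × 138 = 41.78 kN (compressive).

P ≈ 41.8 kN (compressive)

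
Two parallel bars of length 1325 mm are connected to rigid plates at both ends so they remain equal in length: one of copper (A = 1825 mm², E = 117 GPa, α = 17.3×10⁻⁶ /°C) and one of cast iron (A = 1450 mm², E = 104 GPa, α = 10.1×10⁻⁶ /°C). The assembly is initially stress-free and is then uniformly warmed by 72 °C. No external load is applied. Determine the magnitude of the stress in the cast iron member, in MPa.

The copper has the larger α, so on heating it would change length more than the cast iron if both were free. The rigid plates force a common final length, so the copper is put into compression and the cast iron into tension, with equal and opposite forces P (no external load).
Compatibility of the two members (thermal + elastic change equal): (α₁ − α₂)ΔT = P·[1/(A₁E₁) + 1/(A₂E₂)].
|α₁ − α₂|·ΔT = 7.2×10⁻⁶ × 72 = 0.0005184.
1/(A₁E₁) + 1/(A₂E₂) = 1/(1825×117×10³) + 1/(1450×104×10³) = 1.131×10⁻⁸ N⁻¹.
P = 0.0005184 / 1.131×10⁻⁸ = 45820 N = 45.82 kN.
σ_{cast iron} = P/A₂ = 45820/1450 = 31.6 MPa, tensile.

σ ≈ 31.6 MPa (tensile)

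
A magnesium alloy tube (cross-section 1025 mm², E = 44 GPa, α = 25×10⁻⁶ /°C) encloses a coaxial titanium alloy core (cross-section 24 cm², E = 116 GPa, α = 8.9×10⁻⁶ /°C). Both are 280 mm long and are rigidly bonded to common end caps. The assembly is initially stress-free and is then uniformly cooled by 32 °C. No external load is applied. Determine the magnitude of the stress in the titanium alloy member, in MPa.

Both members must finish at the same length. With the larger α, the magnesium alloy tends to over-contract; the plates restrain it, putting the magnesium alloy in tension and the titanium alloy in compression. With no external load the two internal forces are equal and opposite, magnitude P.
Setting the final lengths equal and cancelling L: (α₁ − α₂)ΔT = P/(A₁E₁) + P/(A₂E₂).
|α₁ − α₂|·ΔT = 16.1×10⁻⁶ × 32 = 0.0005152.
1/(A₁E₁) + 1/(A₂E₂) = 1/(1025×44×10³) + 1/(2400×116×10³) = 2.576×10⁻⁸ N⁻¹.
So P = 0.0005152 / 2.576×10⁻⁸ = 20 kN.
σ_{titanium alloy} = P/A₂ = 20000/2400 = 8.332 MPa, compressive.

σ ≈ 8.33 MPa (compressive)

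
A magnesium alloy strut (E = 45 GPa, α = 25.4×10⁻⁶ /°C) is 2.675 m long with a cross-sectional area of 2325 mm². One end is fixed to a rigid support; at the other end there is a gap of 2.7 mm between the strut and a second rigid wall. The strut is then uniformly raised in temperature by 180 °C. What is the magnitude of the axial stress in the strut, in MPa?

σ ≈ 160 MPa (compressive)

If the wall were absent the strut would grow by αΔT L = 25.4×10⁻⁶ × 180 × 2675 = 12.23 mm.
The gap closes (δ_free > 2.7 mm) and the wall then resists a further 12.23 − 2.7 = 9.53 mm of expansion.
Compatibility: PL/(AE) = 9.53 mm, so σ = P/A = E × (9.53/2675) = 160.3 MPa.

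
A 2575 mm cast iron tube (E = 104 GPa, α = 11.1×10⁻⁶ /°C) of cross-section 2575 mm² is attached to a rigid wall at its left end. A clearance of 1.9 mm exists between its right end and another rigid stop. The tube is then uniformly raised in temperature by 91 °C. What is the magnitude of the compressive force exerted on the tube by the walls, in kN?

Free thermal elongation = αΔT L = 11.1×10⁻⁶ × 91 × 2575 = 2.601 mm.
After closing the 1.9 mm clearance, 2.601 − 1.9 = 0.701 mm of expansion remains to be suppressed by the wall.
So σ = E(δ_free − g)/L = 104×10³ × 0.701/2575 = 28.31 MPa.
Force on the wall = σA = 28.31 × 2575 mm² = 72.9 kN.

P ≈ 72.9 kN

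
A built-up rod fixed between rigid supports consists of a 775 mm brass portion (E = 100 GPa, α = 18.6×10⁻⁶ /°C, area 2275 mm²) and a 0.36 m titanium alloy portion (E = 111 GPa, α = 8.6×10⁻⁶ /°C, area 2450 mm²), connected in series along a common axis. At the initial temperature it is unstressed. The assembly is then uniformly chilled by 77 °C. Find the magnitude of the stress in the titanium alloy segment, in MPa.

σ ≈ 116 MPa (tensile)

Free thermal contraction of the whole bar: Σ αᵢΔT Lᵢ = 18.6×10⁻⁶×77×775 + 8.6×10⁻⁶×77×360 = 1.348 mm.
The rigid supports impose zero overall length change; the single axial force P common to all segments must satisfy P Σ Lᵢ/(AᵢEᵢ) = δ_free.
Σ Lᵢ/(AᵢEᵢ) = 775/(2275×100×10³) + 360/(2450×111×10³) = 4.73×10⁻⁶ mm/N.
Hence P = δ_free / Σ(L/AE) = 1.348/4.73×10⁻⁶ = 285 kN (tensile).
σ_{titanium alloy} = P / A = 285000 / 2450 = 116.3 MPa.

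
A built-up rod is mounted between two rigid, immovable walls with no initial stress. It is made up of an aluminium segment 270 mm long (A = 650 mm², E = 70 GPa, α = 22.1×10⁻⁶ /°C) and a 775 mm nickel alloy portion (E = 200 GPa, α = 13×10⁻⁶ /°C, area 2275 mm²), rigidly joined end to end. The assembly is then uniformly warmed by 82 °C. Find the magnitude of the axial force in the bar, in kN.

P ≈ 172 kN (compressive)

Free thermal expansion of the whole bar: Σ αᵢΔT Lᵢ = 22.1×10⁻⁶×82×270 + 13×10⁻⁶×82×775 = 1.315 mm.
The rigid supports impose zero overall length change; the single axial force P common to all segments must satisfy P Σ Lᵢ/(AᵢEᵢ) = δ_free.
The series flexibility is Σ Lᵢ/(AᵢEᵢ) = 270/(650×70×10³) + 775/(2275×200×10³) = 7.637×10⁻⁶ mm/N.
So P = 1.315 / 7.637×10⁻⁶ = 172.2 kN, compressive.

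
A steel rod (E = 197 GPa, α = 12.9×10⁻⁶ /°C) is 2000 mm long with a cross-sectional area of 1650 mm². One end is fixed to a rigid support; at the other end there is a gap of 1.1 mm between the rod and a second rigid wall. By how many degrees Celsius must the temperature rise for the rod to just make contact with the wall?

Contact occurs when the free expansion equals the gap: αΔT L = 1.1 mm.
ΔT = 1.1 / (12.9×10⁻⁶ × 2000) = 42.64 °C.

ΔT ≈ 42.6 °C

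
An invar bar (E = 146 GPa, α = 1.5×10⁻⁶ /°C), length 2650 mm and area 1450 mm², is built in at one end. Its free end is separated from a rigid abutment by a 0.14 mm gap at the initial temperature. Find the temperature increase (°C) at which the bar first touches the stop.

Contact occurs when the free expansion equals the gap: αΔT L = 0.14 mm.
ΔT = 0.14 / (1.5×10⁻⁶ × 2650) = 35.22 °C.

ΔT ≈ 35.2 °C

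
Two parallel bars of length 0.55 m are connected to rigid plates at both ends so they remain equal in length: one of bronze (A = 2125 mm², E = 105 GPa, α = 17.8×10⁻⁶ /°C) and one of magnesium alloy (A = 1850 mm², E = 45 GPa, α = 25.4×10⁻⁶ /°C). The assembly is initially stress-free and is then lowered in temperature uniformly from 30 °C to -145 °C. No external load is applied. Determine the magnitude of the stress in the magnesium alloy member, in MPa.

σ ≈ 43.6 MPa (tensile)

Equilibrium of a rigid end plate with no external load gives equal and opposite internal forces ±P in the two members. Since α_{magnesium alloy} > α_{bronze}, cooling drives the magnesium alloy into tension and the bronze into compression.
Equating the net (thermal + elastic) strains gives |α₁ − α₂|·ΔT = P·[1/(A₁E₁) + 1/(A₂E₂)].
|α₁ − α₂|·ΔT = 7.6×10⁻⁶ × 175 = 0.00133.
1/(A₁E₁) + 1/(A₂E₂) = 1/(2125×105×10³) + 1/(1850×45×10³) = 1.649×10⁻⁸ N⁻¹.
So P = 0.00133 / 1.649×10⁻⁸ = 80.64 kN.
σ_{magnesium alloy} = P/A₂ = 80640/1850 = 43.59 MPa, tensile.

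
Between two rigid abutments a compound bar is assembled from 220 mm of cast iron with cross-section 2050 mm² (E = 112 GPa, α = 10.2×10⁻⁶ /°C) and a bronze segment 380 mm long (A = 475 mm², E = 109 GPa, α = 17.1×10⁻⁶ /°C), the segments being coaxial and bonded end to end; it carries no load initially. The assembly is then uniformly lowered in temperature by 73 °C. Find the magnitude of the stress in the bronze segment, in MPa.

If the supports were absent, the total length change would be Σ αᵢΔT Lᵢ = 10.2×10⁻⁶×73×220 + 17.1×10⁻⁶×73×380 = 0.6382 mm.
The walls prevent any net length change, so an axial force P (same in every segment) develops. Compatibility: P · Σ Lᵢ/(AᵢEᵢ) = δ_free.
Σ Lᵢ/(AᵢEᵢ) = 220/(2050×112×10³) + 380/(475×109×10³) = 8.298×10⁻⁶ mm/N.
P = 0.6382 / 8.298×10⁻⁶ = 76910 N = 76.91 kN, tensile.
σ_{bronze} = P / A = 76910 / 475 = 161.9 MPa.

σ ≈ 162 MPa (tensile)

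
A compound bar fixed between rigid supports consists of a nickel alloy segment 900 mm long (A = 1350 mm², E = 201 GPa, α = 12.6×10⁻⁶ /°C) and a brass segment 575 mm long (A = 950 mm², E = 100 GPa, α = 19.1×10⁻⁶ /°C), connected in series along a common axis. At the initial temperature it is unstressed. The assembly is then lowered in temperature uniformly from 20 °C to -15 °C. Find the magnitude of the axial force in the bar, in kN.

Free thermal contraction of the whole bar: Σ αᵢΔT Lᵢ = 12.6×10⁻⁶×35×900 + 19.1×10⁻⁶×35×575 = 0.7813 mm.
The walls prevent any net length change, so an axial force P (same in every segment) develops. Compatibility: P · Σ Lᵢ/(AᵢEᵢ) = δ_free.
The series flexibility is Σ Lᵢ/(AᵢEᵢ) = 900/(1350×201×10³) + 575/(950×100×10³) = 9.369×10⁻⁶ mm/N.
So P = 0.7813 / 9.369×10⁻⁶ = 83.39 kN, tensile.

P ≈ 83.4 kN (tensile)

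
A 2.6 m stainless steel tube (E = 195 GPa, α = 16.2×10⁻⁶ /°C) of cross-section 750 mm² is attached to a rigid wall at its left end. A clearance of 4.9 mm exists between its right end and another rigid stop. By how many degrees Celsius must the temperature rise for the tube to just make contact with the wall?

ΔT ≈ 116 °C

Contact occurs when the free expansion equals the gap: αΔT L = 4.9 mm.
So ΔT = g/(αL) = 4.9/(16.2×10⁻⁶ × 2600) = 116.3 °C.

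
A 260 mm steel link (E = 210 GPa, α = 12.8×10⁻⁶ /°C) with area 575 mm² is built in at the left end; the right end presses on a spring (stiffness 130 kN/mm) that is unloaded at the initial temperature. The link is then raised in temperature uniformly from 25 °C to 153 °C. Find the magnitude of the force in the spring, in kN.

If the spring were absent the link would lengthen by αΔT L = 12.8×10⁻⁶ × 128 × 260 = 0.426 mm.
With a force P in the spring, the elastic change of the link is PL/(AE) and that of the spring is P/k; compatibility requires their sum to equal δ_free.
So P = δ_free / [L/(AE) + 1/k] = 0.426 / [ 260/(575×210×10³) + 1/(130×10³) ].
P = 0.426 / 9.846×10⁻⁶ = 43270 N.

P ≈ 43.3 kN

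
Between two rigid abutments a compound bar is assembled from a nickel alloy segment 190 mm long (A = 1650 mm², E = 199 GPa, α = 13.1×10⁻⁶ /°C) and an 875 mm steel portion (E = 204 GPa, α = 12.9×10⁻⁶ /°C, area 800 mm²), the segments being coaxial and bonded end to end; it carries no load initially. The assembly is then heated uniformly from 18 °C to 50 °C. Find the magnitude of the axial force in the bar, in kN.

If the supports were absent, the total length change would be Σ αᵢΔT Lᵢ = 13.1×10⁻⁶×32×190 + 12.9×10⁻⁶×32×875 = 0.4408 mm.
Since the ends are fixed, an axial force P builds up, equal in every segment, with P · Σ Lᵢ/(AᵢEᵢ) = δ_free.
The series flexibility is Σ Lᵢ/(AᵢEᵢ) = 190/(1650×199×10³) + 875/(800×204×10³) = 5.94×10⁻⁶ mm/N.
So P = 0.4408 / 5.94×10⁻⁶ = 74.21 kN, compressive.

P ≈ 74.2 kN (compressive)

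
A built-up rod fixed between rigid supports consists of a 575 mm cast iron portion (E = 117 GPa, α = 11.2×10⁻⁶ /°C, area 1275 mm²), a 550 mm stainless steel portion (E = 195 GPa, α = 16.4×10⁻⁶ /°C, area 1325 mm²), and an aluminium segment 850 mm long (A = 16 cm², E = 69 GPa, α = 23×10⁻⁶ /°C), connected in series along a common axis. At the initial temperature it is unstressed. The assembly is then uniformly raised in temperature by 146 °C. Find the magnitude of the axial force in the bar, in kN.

P ≈ 374 kN (compressive)

With the walls removed the bar would change length by δ_free = Σ αᵢΔT Lᵢ = 11.2×10⁻⁶×146×575 + 16.4×10⁻⁶×146×550 + 23×10⁻⁶×146×850 = 5.111 mm.
Since the ends are fixed, an axial force P builds up, equal in every segment, with P · Σ Lᵢ/(AᵢEᵢ) = δ_free.
The series flexibility is Σ Lᵢ/(AᵢEᵢ) = 575/(1275×117×10³) + 550/(1325×195×10³) + 850/(1600×69×10³) = 1.368×10⁻⁵ mm/N.
Hence P = δ_free / Σ(L/AE) = 5.111/1.368×10⁻⁵ = 373.6 kN (compressive).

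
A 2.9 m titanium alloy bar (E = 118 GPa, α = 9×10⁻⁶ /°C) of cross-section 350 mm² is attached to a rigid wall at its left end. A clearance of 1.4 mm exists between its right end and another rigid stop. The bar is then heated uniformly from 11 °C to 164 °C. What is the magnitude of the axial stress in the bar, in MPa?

If the wall were absent the bar would grow by αΔT L = 9×10⁻⁶ × 153 × 2900 = 3.993 mm.
This exceeds the 1.4 mm gap, so the wall pushes back. The portion of expansion that must be recovered elastically is δ_free − gap = 3.993 − 1.4 = 2.593 mm.
That suppressed elongation corresponds to σ = E·Δ/L = 118×10³ × 2.593/2900 = 105.5 MPa.

σ ≈ 106 MPa (compressive)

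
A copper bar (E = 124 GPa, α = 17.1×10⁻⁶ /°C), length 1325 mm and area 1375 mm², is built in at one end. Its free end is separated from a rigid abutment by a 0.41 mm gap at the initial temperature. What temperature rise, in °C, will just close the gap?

ΔT ≈ 18.1 °C

Contact occurs when the free expansion equals the gap: αΔT L = 0.41 mm.
So ΔT = g/(αL) = 0.41/(17.1×10⁻⁶ × 1325) = 18.1 °C.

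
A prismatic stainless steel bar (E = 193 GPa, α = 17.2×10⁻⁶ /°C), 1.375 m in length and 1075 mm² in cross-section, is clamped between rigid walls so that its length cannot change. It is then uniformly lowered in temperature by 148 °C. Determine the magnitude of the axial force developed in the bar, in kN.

The ends cannot move, so σ = EαΔT = 193×10³ × 17.2×10⁻⁶ × 148 = 491.3 MPa.
Axial force P = σA = 491.3 × 1075 = 528100 N = 528.1 kN, tensile.

P ≈ 528 kN (tensile)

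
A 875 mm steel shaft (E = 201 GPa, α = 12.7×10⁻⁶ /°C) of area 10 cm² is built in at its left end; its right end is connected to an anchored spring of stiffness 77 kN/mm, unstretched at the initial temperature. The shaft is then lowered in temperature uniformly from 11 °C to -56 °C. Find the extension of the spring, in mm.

δ ≈ 0.558 mm

Free thermal contraction: δ_free = αΔT L = 12.7×10⁻⁶ × 67 × 875 = 0.7445 mm.
Let P be the tensile force in the spring. The shaft extends elastically by PL/(AE) and the spring stretches by P/k; together these equal δ_free.
So P = δ_free / [L/(AE) + 1/k] = 0.7445 / [ 875/(1000×201×10³) + 1/(77×10³) ].
P = 0.7445 / 1.734×10⁻⁵ = 42940 N.
Spring extension = P/k = 42940/(77×10³) = 0.5576 mm.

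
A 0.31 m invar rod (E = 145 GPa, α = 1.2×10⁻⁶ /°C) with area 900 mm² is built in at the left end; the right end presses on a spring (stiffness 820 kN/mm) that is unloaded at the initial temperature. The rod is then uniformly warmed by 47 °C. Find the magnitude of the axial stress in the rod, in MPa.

Free thermal expansion: δ_free = αΔT L = 1.2×10⁻⁶ × 47 × 310 = 0.01748 mm.
Let P be the compressive force at the spring. The rod shortens elastically by PL/(AE) and the spring compresses by P/k; together these equal δ_free.
P [ L/(AE) + 1/k ] = δ_free → P [ 310/(900×145×10³) + 1/(820×10³) ] = 0.01748.
P = 0.01748 / 3.595×10⁻⁶ = 4863 N.
σ = P/A = 4863/900 = 5.404 MPa.

σ ≈ 5.4 MPa (compressive)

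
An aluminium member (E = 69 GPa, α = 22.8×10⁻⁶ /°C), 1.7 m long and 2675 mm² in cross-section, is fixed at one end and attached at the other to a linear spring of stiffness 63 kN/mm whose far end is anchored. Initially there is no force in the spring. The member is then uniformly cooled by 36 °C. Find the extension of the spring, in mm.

δ ≈ 0.883 mm

The unrestrained thermal change is αΔT L = 22.8×10⁻⁶ × 36 × 1700 = 1.395 mm.
Let P be the tensile force in the spring. The member extends elastically by PL/(AE) and the spring stretches by P/k; together these equal δ_free.
So P = δ_free / [L/(AE) + 1/k] = 1.395 / [ 1700/(2675×69×10³) + 1/(63×10³) ].
P = 1.395 / 2.508×10⁻⁵ = 55630 N.
Spring extension = P/k = 55630/(63×10³) = 0.883 mm.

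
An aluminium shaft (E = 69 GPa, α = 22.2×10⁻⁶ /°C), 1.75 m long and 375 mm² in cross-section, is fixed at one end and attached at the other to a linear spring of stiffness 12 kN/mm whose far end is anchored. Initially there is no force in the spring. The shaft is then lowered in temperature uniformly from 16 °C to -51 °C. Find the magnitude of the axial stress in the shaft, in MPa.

If the spring were absent the shaft would shorten by αΔT L = 22.2×10⁻⁶ × 67 × 1750 = 2.603 mm.
Let P be the tensile force in the spring. The shaft extends elastically by PL/(AE) and the spring stretches by P/k; together these equal δ_free.
So P = δ_free / [L/(AE) + 1/k] = 2.603 / [ 1750/(375×69×10³) + 1/(12×10³) ].
P = 2.603 / 0.000151 = 17240 N.
σ = P/A = 17240/375 = 45.98 MPa.

σ ≈ 46 MPa (tensile)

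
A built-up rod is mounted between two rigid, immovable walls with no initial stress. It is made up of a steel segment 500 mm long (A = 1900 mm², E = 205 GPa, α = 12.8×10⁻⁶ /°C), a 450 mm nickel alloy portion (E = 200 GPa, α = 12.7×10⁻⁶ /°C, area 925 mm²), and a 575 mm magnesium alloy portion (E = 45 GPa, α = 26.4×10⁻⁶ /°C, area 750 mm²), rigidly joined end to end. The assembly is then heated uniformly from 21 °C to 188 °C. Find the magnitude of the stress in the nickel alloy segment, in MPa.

σ ≈ 237 MPa (compressive)

With the walls removed the bar would change length by δ_free = Σ αᵢΔT Lᵢ = 12.8×10⁻⁶×167×500 + 12.7×10⁻⁶×167×450 + 26.4×10⁻⁶×167×575 = 4.558 mm.
The walls prevent any net length change, so an axial force P (same in every segment) develops. Compatibility: P · Σ Lᵢ/(AᵢEᵢ) = δ_free.
Σ Lᵢ/(AᵢEᵢ) = 500/(1900×205×10³) + 450/(925×200×10³) + 575/(750×45×10³) = 2.075×10⁻⁵ mm/N.
P = 4.558 / 2.075×10⁻⁵ = 219600 N = 219.6 kN, compressive.
σ_{nickel alloy} = P / A = 219600 / 925 = 237.5 MPa.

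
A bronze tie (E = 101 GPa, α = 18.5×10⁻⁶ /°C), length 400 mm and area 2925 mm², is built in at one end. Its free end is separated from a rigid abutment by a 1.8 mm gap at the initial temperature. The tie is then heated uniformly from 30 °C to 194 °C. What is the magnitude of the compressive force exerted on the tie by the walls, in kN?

P ≈ 0 kN

Unrestrained expansion: δ_free = αΔT L = 18.5×10⁻⁶ × 164 × 400 = 1.214 mm.
This is smaller than the 1.8 mm clearance, so the tie expands freely without reaching the stop — the stress is zero.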